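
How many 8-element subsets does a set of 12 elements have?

495

C(12,8) = C(12,4) by symmetry.
C(12,4) = (12·11·10·9) / 4! = 11880 / 24 = 495.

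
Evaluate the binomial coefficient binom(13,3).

286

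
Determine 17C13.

2380

C(17,13) = C(17,4) by symmetry.
C(17,4) = (17·16·15·14) / 4! = 57120 / 24 = 2380.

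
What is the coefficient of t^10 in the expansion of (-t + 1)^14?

The general term is C(14,j)·(-t)^j·(1)^(14-j); the t^10 term has j = 10.
C(14,10) = 1001.
Coefficient = C(14,10) = 1001.

1001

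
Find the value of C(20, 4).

4845

C(20,4) = (20·19·18·17) / 4! = 116280 / 24 = 4845.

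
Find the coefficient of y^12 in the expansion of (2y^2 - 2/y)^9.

General term: C(9,j)·(2y^2)^j·(-2/y)^(9-j), with y-exponent 2j − 1(9−j) = 3j − 9.
Set 3j − 9 = 12: j = 7.
C(9,7) = 36; 2^7 = 128; (-2)^2 = 4.
Coefficient = 36 · 128 · 4 = 18432.

18432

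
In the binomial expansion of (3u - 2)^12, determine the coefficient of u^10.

The general term is C(12,j)·(3u)^j·(-2)^(12-j); the u^10 term has j = 10.
C(12,10) = 66.
Coefficient = C(12,10) · 3^10 · (-2)^2 = 66 · 59049 · 4 = 15588936.

15588936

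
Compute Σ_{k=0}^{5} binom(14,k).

3473

1 + 14 + 91 + 364 + 1001 + 2002 = 3473.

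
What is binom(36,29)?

8347680

C(36,29) = C(36,7) by symmetry.
C(36,7) = (36·35·34·33·32·31·30) / 7! = 42072307200 / 5040 = 8347680.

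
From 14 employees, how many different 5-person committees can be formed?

2002

This is C(14,5) = 2002.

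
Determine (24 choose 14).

1961256

C(24,14) = C(24,10) by symmetry.
C(24,10) = (24·23·22·21·20·19·18·17·16·15) / 10! = 7117005772800 / 3628800 = 1961256.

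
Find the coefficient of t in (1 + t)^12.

The general term is C(12,j)·(1)^j·(t)^(12-j); the t^1 term has j = 11.
C(12,11) = 12.
Coefficient = C(12,11) = 12.

12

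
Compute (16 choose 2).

120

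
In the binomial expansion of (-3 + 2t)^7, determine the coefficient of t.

10206

The general term is C(7,j)·(-3)^j·(2t)^(7-j); the t^1 term has j = 6.
C(7,6) = 7.
Coefficient = C(7,6) · (-3)^6 · 2^1 = 7 · 729 · 2 = 10206.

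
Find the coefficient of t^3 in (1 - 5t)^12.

The general term is C(12,j)·(1)^j·(-5t)^(12-j); the t^3 term has j = 9.
C(12,9) = 220.
Coefficient = C(12,9) · (-5)^3 = 220 · (-125) = -27500.

-27500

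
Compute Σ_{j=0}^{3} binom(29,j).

4090

1 + 29 + 406 + 3654 = 4090.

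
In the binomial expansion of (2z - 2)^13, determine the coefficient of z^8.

-10543104

The general term is C(13,j)·(2z)^j·(-2)^(13-j); the z^8 term has j = 8.
C(13,8) = 1287.
Coefficient = C(13,8) · 2^8 · (-2)^5 = 1287 · 256 · (-32) = -10543104.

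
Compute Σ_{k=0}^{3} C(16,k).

697

1 + 16 + 120 + 560 = 697.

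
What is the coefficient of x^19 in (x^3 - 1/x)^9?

36

General term: C(9,j)·(x^3)^j·(-1/x)^(9-j), with x-exponent 3j − 1(9−j) = 4j − 9.
Set 4j − 9 = 19: j = 7.
C(9,7) = 36; 1^7 = 1; (-1)^2 = 1.
Coefficient = 36 · 1 · 1 = 36.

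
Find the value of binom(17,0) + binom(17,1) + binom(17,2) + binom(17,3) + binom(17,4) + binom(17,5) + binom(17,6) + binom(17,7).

41226

1 + 17 + 136 + 680 + 2380 + 6188 + 12376 + 19448 = 41226.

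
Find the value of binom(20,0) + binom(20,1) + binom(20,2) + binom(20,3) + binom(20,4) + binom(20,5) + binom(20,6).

1 + 20 + 190 + 1140 + 4845 + 15504 + 38760 = 60460.

60460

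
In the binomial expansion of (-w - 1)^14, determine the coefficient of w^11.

364

The general term is C(14,j)·(-w)^j·(-1)^(14-j); the w^11 term has j = 11.
C(14,11) = 364.
Coefficient = C(14,11) · (-1)^11 · (-1)^3 = 364 · (-1) · (-1) = 364.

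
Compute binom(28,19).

6906900

C(28,19) = C(28,9) by symmetry.
C(28,9) = (28·27·26·25·24·23·22·21·20) / 9! = 2506375872000 / 362880 = 6906900.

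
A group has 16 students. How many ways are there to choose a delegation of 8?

This is C(16,8) = 12870.

12870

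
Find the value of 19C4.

3876

C(19,4) = (19·18·17·16) / 4! = 93024 / 24 = 3876.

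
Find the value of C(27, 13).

20058300

C(27,13) = (27·26·25·24·23·22·21·20·19·18·17·16·15) / 13! = 124903451312640000 / 6227020800 = 20058300.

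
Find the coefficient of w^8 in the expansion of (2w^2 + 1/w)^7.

672

General term: C(7,j)·(2w^2)^j·(1/w)^(7-j), with w-exponent 2j − 1(7−j) = 3j − 7.
Set 3j − 7 = 8: j = 5.
C(7,5) = 21; 2^5 = 32; 1^2 = 1.
Coefficient = 21 · 32 · 1 = 672.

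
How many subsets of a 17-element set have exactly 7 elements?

Choose the 7 positions: C(17,7) = 19448.

19448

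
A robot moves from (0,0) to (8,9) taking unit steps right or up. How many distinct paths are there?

Each path is a sequence of 17 steps with 8 rights: C(17,8) = 24310.

24310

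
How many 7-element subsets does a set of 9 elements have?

36

C(9,7) = C(9,2) by symmetry.
C(9,2) = (9·8) / 2! = 72 / 2 = 36.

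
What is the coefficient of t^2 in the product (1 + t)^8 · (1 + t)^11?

Coefficient of t^2 = Σ_{j} C(8,j)·C(11,2-j) for j from 0 to 2.
= 55 + 88 + 28 = 171.

171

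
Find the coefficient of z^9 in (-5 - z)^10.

50

The general term is C(10,j)·(-5)^j·(-z)^(10-j); the z^9 term has j = 1.
C(10,1) = 10.
Coefficient = C(10,1) · (-5)^1 · (-1)^9 = 10 · (-5) · (-1) = 50.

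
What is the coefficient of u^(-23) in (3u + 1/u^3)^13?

57915

General term: C(13,j)·(3u)^j·(1/u^3)^(13-j), with u-exponent 1j − 3(13−j) = 4j − 39.
Set 4j − 39 = -23: j = 4.
C(13,4) = 715; 3^4 = 81; 1^9 = 1.
Coefficient = 715 · 81 · 1 = 57915.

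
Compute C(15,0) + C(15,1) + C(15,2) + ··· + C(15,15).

Setting x = 1 in (1+x)^15 gives Σ C(15,r) = 2^15 = 32768.

32768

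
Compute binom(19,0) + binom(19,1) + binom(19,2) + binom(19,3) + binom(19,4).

1 + 19 + 171 + 969 + 3876 = 5036.

5036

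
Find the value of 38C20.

C(38,20) = C(38,18) by symmetry.
C(38,18) = (38·37·36·35·34·33·32·31·30·29·28·27·26·25·24·23·22·21) / 18! = 214978908196382744494080000 / 6402373705728000 = 33578000610.

33578000610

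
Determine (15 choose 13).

C(15,13) = C(15,2) by symmetry.
C(15,2) = (15·14) / 2! = 210 / 2 = 105.

105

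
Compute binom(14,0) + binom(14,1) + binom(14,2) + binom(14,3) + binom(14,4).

1471

1 + 14 + 91 + 364 + 1001 = 1471.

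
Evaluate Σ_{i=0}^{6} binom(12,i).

2510

1 + 12 + 66 + 220 + 495 + 792 + 924 = 2510.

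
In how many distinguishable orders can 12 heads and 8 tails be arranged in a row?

Choose positions for the heads: C(20,12) = 125970.

125970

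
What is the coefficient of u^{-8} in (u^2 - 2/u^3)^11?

General term: C(11,j)·(u^2)^j·(-2/u^3)^(11-j), with u-exponent 2j − 3(11−j) = 5j − 33.
Set 5j − 33 = -8: j = 5.
C(11,5) = 462; 1^5 = 1; (-2)^6 = 64.
Coefficient = 462 · 1 · 64 = 29568.

29568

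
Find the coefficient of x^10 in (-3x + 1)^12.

3897234

The general term is C(12,j)·(-3x)^j·(1)^(12-j); the x^10 term has j = 10.
C(12,10) = 66.
Coefficient = C(12,10) · (-3)^10 = 66 · 59049 = 3897234.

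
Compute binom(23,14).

817190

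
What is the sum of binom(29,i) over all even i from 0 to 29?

268435456

Even-i terms of row 29 sum to 2^28 = 268435456.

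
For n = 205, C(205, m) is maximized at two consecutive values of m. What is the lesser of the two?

102

For odd n = 205, C(205,m) peaks at m = (n−1)/2 and (n+1)/2; the lesser is 102.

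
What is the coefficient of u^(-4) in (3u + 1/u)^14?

General term: C(14,j)·(3u)^j·(1/u)^(14-j), with u-exponent 1j − 1(14−j) = 2j − 14.
Set 2j − 14 = -4: j = 5.
C(14,5) = 2002; 3^5 = 243; 1^9 = 1.
Coefficient = 2002 · 243 · 1 = 486486.

486486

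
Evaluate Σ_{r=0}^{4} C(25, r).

1 + 25 + 300 + 2300 + 12650 = 15276.

15276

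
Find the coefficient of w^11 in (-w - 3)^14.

The general term is C(14,j)·(-w)^j·(-3)^(14-j); the w^11 term has j = 11.
C(14,11) = 364.
Coefficient = C(14,11) · (-1)^11 · (-3)^3 = 364 · (-1) · (-27) = 9828.

9828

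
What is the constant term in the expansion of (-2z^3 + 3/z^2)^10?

2449440

General term: C(10,j)·(-2z^3)^j·(3/z^2)^(10-j), with z-exponent 3j − 2(10−j) = 5j − 20.
Set 5j − 20 = 0: j = 4.
C(10,4) = 210; (-2)^4 = 16; 3^6 = 729.
Coefficient = 210 · 16 · 729 = 2449440.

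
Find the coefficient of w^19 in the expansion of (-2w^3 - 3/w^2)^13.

General term: C(13,j)·(-2w^3)^j·(-3/w^2)^(13-j), with w-exponent 3j − 2(13−j) = 5j − 26.
Set 5j − 26 = 19: j = 9.
C(13,9) = 715; (-2)^9 = -512; (-3)^4 = 81.
Coefficient = 715 · (-512) · 81 = -29652480.

-29652480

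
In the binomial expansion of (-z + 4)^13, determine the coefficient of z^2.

The general term is C(13,j)·(-z)^j·(4)^(13-j); the z^2 term has j = 2.
C(13,2) = 78.
Coefficient = C(13,2) · 4^11 = 78 · 4194304 = 327155712.

327155712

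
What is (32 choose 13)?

347373600

C(32,13) = (32·31·30·29·28·27·26·25·24·23·22·21·20) / 13! = 2163102632570880000 / 6227020800 = 347373600.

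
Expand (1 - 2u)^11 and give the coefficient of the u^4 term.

5280

The general term is C(11,j)·(1)^j·(-2u)^(11-j); the u^4 term has j = 7.
C(11,7) = 330.
Coefficient = C(11,7) · (-2)^4 = 330 · 16 = 5280.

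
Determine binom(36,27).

94143280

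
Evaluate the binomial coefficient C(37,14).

6107086800

C(37,14) = (37·36·35·34·33·32·31·30·29·28·27·26·25·24) / 14! = 532405391434076160000 / 87178291200 = 6107086800.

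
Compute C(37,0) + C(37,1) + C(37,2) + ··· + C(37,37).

137438953472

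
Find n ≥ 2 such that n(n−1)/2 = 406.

29

n(n−1)/2 = 406 ⇒ n(n−1) = 812. Since 29·28 = 812, n = 29.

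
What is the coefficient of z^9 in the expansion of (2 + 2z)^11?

112640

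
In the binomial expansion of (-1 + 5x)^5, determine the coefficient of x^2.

-250

The general term is C(5,j)·(-1)^j·(5x)^(5-j); the x^2 term has j = 3.
C(5,3) = 10.
Coefficient = C(5,3) · (-1)^3 · 5^2 = 10 · (-1) · 25 = -250.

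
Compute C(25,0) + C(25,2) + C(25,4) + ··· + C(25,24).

16777216

Half of (1+1)^25 + (1−1)^25 gives the even-index sum: 2^24 = 16777216.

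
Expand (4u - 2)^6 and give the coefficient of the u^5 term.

-12288

The general term is C(6,j)·(4u)^j·(-2)^(6-j); the u^5 term has j = 5.
C(6,5) = 6.
Coefficient = C(6,5) · 4^5 · (-2)^1 = 6 · 1024 · (-2) = -12288.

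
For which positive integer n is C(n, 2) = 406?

n(n−1)/2 = 406 ⇒ n(n−1) = 812. Since 29·28 = 812, n = 29.

29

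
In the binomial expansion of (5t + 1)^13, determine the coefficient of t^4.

The general term is C(13,j)·(5t)^j·(1)^(13-j); the t^4 term has j = 4.
C(13,4) = 715.
Coefficient = C(13,4) · 5^4 = 715 · 625 = 446875.

446875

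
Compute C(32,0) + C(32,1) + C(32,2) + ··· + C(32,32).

4294967296

Setting x = 1 in (1+x)^32 gives Σ C(32,i) = 2^32 = 4294967296.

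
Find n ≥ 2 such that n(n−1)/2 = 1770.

n(n−1)/2 = 1770 ⇒ n(n−1) = 3540. Since 60·59 = 3540, n = 60.

60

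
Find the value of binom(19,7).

50388

C(19,7) = (19·18·17·16·15·14·13) / 7! = 253955520 / 5040 = 50388.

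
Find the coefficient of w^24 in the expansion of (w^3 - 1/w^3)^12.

General term: C(12,j)·(w^3)^j·(-1/w^3)^(12-j), with w-exponent 3j − 3(12−j) = 6j − 36.
Set 6j − 36 = 24: j = 10.
C(12,10) = 66; 1^10 = 1; (-1)^2 = 1.
Coefficient = 66 · 1 · 1 = 66.

66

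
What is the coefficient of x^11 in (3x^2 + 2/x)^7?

10206

General term: C(7,j)·(3x^2)^j·(2/x)^(7-j), with x-exponent 2j − 1(7−j) = 3j − 7.
Set 3j − 7 = 11: j = 6.
C(7,6) = 7; 3^6 = 729; 2^1 = 2.
Coefficient = 7 · 729 · 2 = 10206.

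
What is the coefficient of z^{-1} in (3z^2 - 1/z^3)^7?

General term: C(7,j)·(3z^2)^j·(-1/z^3)^(7-j), with z-exponent 2j − 3(7−j) = 5j − 21.
Set 5j − 21 = -1: j = 4.
C(7,4) = 35; 3^4 = 81; (-1)^3 = -1.
Coefficient = 35 · 81 · (-1) = -2835.

-2835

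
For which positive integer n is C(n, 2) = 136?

17

n(n−1)/2 = 136 ⇒ n(n−1) = 272. Since 17·16 = 272, n = 17.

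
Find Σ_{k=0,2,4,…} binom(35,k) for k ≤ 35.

17179869184

Even-k terms of row 35 sum to 2^34 = 17179869184.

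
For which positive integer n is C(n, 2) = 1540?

56

n(n−1)/2 = 1540 ⇒ n(n−1) = 3080. Since 56·55 = 3080, n = 56.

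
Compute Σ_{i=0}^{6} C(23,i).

145499

1 + 23 + 253 + 1771 + 8855 + 33649 + 100947 = 145499.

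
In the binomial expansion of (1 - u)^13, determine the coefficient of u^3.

-286

The general term is C(13,j)·(1)^j·(-u)^(13-j); the u^3 term has j = 10.
C(13,10) = 286.
Coefficient = C(13,10) · (-1)^3 = 286 · (-1) = -286.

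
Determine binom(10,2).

C(10,2) = (10·9) / 2! = 90 / 2 = 45.

45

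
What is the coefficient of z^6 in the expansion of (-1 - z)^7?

The general term is C(7,j)·(-1)^j·(-z)^(7-j); the z^6 term has j = 1.
C(7,1) = 7.
Coefficient = C(7,1) · (-1)^1 = 7 · (-1) = -7.

-7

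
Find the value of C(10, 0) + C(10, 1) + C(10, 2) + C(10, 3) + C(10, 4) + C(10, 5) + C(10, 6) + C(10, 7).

968

1 + 10 + 45 + 120 + 210 + 252 + 210 + 120 = 968.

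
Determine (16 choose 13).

560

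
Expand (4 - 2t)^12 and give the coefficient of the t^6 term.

The general term is C(12,j)·(4)^j·(-2t)^(12-j); the t^6 term has j = 6.
C(12,6) = 924.
Coefficient = C(12,6) · 4^6 · (-2)^6 = 924 · 4096 · 64 = 242221056.

242221056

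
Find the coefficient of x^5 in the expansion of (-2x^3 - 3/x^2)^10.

General term: C(10,j)·(-2x^3)^j·(-3/x^2)^(10-j), with x-exponent 3j − 2(10−j) = 5j − 20.
Set 5j − 20 = 5: j = 5.
C(10,5) = 252; (-2)^5 = -32; (-3)^5 = -243.
Coefficient = 252 · (-32) · (-243) = 1959552.

1959552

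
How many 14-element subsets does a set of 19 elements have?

C(19,14) = C(19,5) by symmetry.
C(19,5) = (19·18·17·16·15) / 5! = 1395360 / 120 = 11628.

11628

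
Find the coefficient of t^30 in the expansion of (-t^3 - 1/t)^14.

General term: C(14,j)·(-t^3)^j·(-1/t)^(14-j), with t-exponent 3j − 1(14−j) = 4j − 14.
Set 4j − 14 = 30: j = 11.
C(14,11) = 364; (-1)^11 = -1; (-1)^3 = -1.
Coefficient = 364 · (-1) · (-1) = 364.

364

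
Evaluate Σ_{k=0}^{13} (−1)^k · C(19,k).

The partial alternating sum Σ_{k=0}^{13} (−1)^k C(19,k) = (−1)^13 C(18,13) = -8568.

-8568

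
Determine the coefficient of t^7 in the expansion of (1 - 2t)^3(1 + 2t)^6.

Coefficient of t^7 = Σ_{j} C(3,j)·(-2)^j·C(6,7-j)·2^(7-j) for j from 1 to 3.
= (-384) + 2304 + (-1920) = 0.

0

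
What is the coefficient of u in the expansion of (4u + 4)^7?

114688

The general term is C(7,j)·(4u)^j·(4)^(7-j); the u^1 term has j = 1.
C(7,1) = 7.
Coefficient = C(7,1) · 4^1 · 4^6 = 7 · 4 · 4096 = 114688.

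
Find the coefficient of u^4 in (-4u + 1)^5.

The general term is C(5,j)·(-4u)^j·(1)^(5-j); the u^4 term has j = 4.
C(5,4) = 5.
Coefficient = C(5,4) · (-4)^4 = 5 · 256 = 1280.

1280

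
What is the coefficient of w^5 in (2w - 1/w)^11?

-42240

General term: C(11,j)·(2w)^j·(-1/w)^(11-j), with w-exponent 1j − 1(11−j) = 2j − 11.
Set 2j − 11 = 5: j = 8.
C(11,8) = 165; 2^8 = 256; (-1)^3 = -1.
Coefficient = 165 · 256 · (-1) = -42240.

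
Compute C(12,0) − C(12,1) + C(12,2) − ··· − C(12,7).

-330

The partial alternating sum Σ_{k=0}^{7} (−1)^k C(12,k) = (−1)^7 C(11,7) = -330.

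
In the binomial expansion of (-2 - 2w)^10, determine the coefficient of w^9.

10240

The general term is C(10,j)·(-2)^j·(-2w)^(10-j); the w^9 term has j = 1.
C(10,1) = 10.
Coefficient = C(10,1) · (-2)^1 · (-2)^9 = 10 · (-2) · (-512) = 10240.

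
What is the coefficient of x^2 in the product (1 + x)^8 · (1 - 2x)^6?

-8

Coefficient of x^2 = Σ_{j} C(8,j)·1^j·C(6,2-j)·(-2)^(2-j) for j from 0 to 2.
= 60 + (-96) + 28 = -8.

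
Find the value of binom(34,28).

1344904

C(34,28) = C(34,6) by symmetry.
C(34,6) = (34·33·32·31·30·29) / 6! = 968330880 / 720 = 1344904.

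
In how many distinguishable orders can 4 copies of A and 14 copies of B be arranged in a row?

Choose positions for the A's: C(18,4) = 3060.

3060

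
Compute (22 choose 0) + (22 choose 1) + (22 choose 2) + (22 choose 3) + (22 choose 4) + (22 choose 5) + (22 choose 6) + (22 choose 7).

280600

1 + 22 + 231 + 1540 + 7315 + 26334 + 74613 + 170544 = 280600.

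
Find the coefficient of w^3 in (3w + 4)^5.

4320

The general term is C(5,j)·(3w)^j·(4)^(5-j); the w^3 term has j = 3.
C(5,3) = 10.
Coefficient = C(5,3) · 3^3 · 4^2 = 10 · 27 · 16 = 4320.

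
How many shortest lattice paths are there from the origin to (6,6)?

Each path is a sequence of 12 steps with 6 rights: C(12,6) = 924.

924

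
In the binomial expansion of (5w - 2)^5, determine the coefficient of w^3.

5000

The general term is C(5,j)·(5w)^j·(-2)^(5-j); the w^3 term has j = 3.
C(5,3) = 10.
Coefficient = C(5,3) · 5^3 · (-2)^2 = 10 · 125 · 4 = 5000.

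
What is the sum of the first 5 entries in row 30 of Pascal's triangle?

31931

1 + 30 + 435 + 4060 + 27405 = 31931.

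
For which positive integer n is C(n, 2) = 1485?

n(n−1)/2 = 1485 ⇒ n(n−1) = 2970. Since 55·54 = 2970, n = 55.

55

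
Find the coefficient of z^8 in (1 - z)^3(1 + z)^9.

Coefficient of z^8 = Σ_{j} C(3,j)·(-1)^j·C(9,8-j)·1^(8-j) for j from 0 to 3.
= 9 + (-108) + 252 + (-126) = 27.

27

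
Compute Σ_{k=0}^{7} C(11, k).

1816

1 + 11 + 55 + 165 + 330 + 462 + 462 + 330 = 1816.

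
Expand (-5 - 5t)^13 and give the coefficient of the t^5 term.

The general term is C(13,j)·(-5)^j·(-5t)^(13-j); the t^5 term has j = 8.
C(13,8) = 1287.
Coefficient = C(13,8) · (-5)^8 · (-5)^5 = 1287 · 390625 · (-3125) = -1571044921875.

-1571044921875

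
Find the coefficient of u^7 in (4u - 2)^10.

The general term is C(10,j)·(4u)^j·(-2)^(10-j); the u^7 term has j = 7.
C(10,7) = 120.
Coefficient = C(10,7) · 4^7 · (-2)^3 = 120 · 16384 · (-8) = -15728640.

-15728640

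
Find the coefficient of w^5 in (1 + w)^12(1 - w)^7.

Coefficient of w^5 = Σ_{j} C(12,j)·1^j·C(7,5-j)·(-1)^(5-j) for j from 0 to 5.
= (-21) + 420 + (-2310) + 4620 + (-3465) + 792 = 36.

36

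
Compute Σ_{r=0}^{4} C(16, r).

1 + 16 + 120 + 560 + 1820 = 2517.

2517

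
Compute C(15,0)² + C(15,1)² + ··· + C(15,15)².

Σ C(15,j)² is the coefficient of x^15 in (1+x)^15(1+x)^15 = (1+x)^30, i.e. C(30,15) = 155117520.

155117520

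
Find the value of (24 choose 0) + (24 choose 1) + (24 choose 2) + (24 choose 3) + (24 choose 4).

12951

1 + 24 + 276 + 2024 + 10626 = 12951.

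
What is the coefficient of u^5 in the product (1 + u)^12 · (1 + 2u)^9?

113958

Coefficient of u^5 = Σ_{j} C(12,j)·1^j·C(9,5-j)·2^(5-j) for j from 0 to 5.
= 4032 + 24192 + 44352 + 31680 + 8910 + 792 = 113958.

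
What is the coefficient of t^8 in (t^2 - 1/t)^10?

General term: C(10,j)·(t^2)^j·(-1/t)^(10-j), with t-exponent 2j − 1(10−j) = 3j − 10.
Set 3j − 10 = 8: j = 6.
C(10,6) = 210; 1^6 = 1; (-1)^4 = 1.
Coefficient = 210 · 1 · 1 = 210.

210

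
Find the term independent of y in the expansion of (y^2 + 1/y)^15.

General term: C(15,j)·(y^2)^j·(1/y)^(15-j), with y-exponent 2j − 1(15−j) = 3j − 15.
Set 3j − 15 = 0: j = 5.
C(15,5) = 3003; 1^5 = 1; 1^10 = 1.
Coefficient = 3003 · 1 · 1 = 3003.

3003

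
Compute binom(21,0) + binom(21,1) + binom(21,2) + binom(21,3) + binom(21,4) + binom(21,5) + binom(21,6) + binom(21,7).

1 + 21 + 210 + 1330 + 5985 + 20349 + 54264 + 116280 = 198440.

198440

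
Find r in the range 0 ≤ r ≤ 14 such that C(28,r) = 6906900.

9

C(28,r) increases on 0 ≤ r ≤ 14. C(28,8) = 3108105 and C(28,9) = 6906900, so r = 9.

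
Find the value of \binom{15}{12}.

C(15,12) = C(15,3) by symmetry.
C(15,3) = (15·14·13) / 3! = 2730 / 6 = 455.

455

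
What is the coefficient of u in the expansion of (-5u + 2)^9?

-11520

The general term is C(9,j)·(-5u)^j·(2)^(9-j); the u^1 term has j = 1.
C(9,1) = 9.
Coefficient = C(9,1) · (-5)^1 · 2^8 = 9 · (-5) · 256 = -11520.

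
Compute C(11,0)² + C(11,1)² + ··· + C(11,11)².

By Vandermonde's identity, Σ C(11,i)² = C(22,11) = 705432.

705432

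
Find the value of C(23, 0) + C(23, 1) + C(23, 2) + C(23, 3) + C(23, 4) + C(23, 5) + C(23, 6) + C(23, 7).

390656

1 + 23 + 253 + 1771 + 8855 + 33649 + 100947 + 245157 = 390656.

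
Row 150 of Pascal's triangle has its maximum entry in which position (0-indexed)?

75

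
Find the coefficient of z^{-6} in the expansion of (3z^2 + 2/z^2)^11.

3421440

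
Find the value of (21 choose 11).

352716

C(21,11) = C(21,10) by symmetry.
C(21,10) = (21·20·19·18·17·16·15·14·13·12) / 10! = 1279935820800 / 3628800 = 352716.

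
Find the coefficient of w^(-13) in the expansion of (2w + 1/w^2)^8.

16

General term: C(8,j)·(2w)^j·(1/w^2)^(8-j), with w-exponent 1j − 2(8−j) = 3j − 16.
Set 3j − 16 = -13: j = 1.
C(8,1) = 8; 2^1 = 2; 1^7 = 1.
Coefficient = 8 · 2 · 1 = 16.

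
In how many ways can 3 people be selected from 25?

This is C(25,3) = 2300.

2300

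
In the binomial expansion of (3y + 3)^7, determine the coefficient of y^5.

The general term is C(7,j)·(3y)^j·(3)^(7-j); the y^5 term has j = 5.
C(7,5) = 21.
Coefficient = C(7,5) · 3^5 · 3^2 = 21 · 243 · 9 = 45927.

45927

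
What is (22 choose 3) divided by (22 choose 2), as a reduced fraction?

C(n,k+1)/C(n,k) = (n−k)/(k+1) = (22−2)/(2+1) = 20/3.

20/3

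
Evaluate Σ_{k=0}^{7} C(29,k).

2182396

1 + 29 + 406 + 3654 + 23751 + 118755 + 475020 + 1560780 = 2182396.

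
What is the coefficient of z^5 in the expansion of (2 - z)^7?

-84

The general term is C(7,j)·(2)^j·(-z)^(7-j); the z^5 term has j = 2.
C(7,2) = 21.
Coefficient = C(7,2) · 2^2 · (-1)^5 = 21 · 4 · (-1) = -84.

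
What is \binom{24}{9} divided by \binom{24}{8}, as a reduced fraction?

16/9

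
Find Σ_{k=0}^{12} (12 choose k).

The entries of row 12 sum to 2^12 = 4096.

4096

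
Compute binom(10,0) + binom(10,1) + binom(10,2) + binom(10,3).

176

1 + 10 + 45 + 120 = 176.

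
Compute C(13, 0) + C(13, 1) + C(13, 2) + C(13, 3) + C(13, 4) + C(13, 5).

2380

1 + 13 + 78 + 286 + 715 + 1287 = 2380.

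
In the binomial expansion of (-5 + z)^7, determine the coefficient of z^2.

-65625

The general term is C(7,j)·(-5)^j·(z)^(7-j); the z^2 term has j = 5.
C(7,5) = 21.
Coefficient = C(7,5) · (-5)^5 = 21 · (-3125) = -65625.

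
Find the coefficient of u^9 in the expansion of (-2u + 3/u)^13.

General term: C(13,j)·(-2u)^j·(3/u)^(13-j), with u-exponent 1j − 1(13−j) = 2j − 13.
Set 2j − 13 = 9: j = 11.
C(13,11) = 78; (-2)^11 = -2048; 3^2 = 9.
Coefficient = 78 · (-2048) · 9 = -1437696.

-1437696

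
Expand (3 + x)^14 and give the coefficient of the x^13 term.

42

The general term is C(14,j)·(3)^j·(x)^(14-j); the x^13 term has j = 1.
C(14,1) = 14.
Coefficient = C(14,1) · 3^1 = 14 · 3 = 42.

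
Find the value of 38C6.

C(38,6) = (38·37·36·35·34·33) / 6! = 1987690320 / 720 = 2760681.

2760681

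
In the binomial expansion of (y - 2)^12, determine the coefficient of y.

The general term is C(12,j)·(y)^j·(-2)^(12-j); the y^1 term has j = 1.
C(12,1) = 12.
Coefficient = C(12,1) · (-2)^11 = 12 · (-2048) = -24576.

-24576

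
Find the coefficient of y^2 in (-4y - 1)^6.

The general term is C(6,j)·(-4y)^j·(-1)^(6-j); the y^2 term has j = 2.
C(6,2) = 15.
Coefficient = C(6,2) · (-4)^2 = 15 · 16 = 240.

240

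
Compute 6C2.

15

C(6,2) = (6·5) / 2! = 30 / 2 = 15.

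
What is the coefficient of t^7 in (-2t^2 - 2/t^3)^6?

General term: C(6,j)·(-2t^2)^j·(-2/t^3)^(6-j), with t-exponent 2j − 3(6−j) = 5j − 18.
Set 5j − 18 = 7: j = 5.
C(6,5) = 6; (-2)^5 = -32; (-2)^1 = -2.
Coefficient = 6 · (-32) · (-2) = 384.

384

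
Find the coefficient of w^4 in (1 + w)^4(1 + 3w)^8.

Coefficient of w^4 = Σ_{j} C(4,j)·1^j·C(8,4-j)·3^(4-j) for j from 0 to 4.
= 5670 + 6048 + 1512 + 96 + 1 = 13327.

13327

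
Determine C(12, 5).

792

C(12,5) = (12·11·10·9·8) / 5! = 95040 / 120 = 792.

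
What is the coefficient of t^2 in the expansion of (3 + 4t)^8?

326592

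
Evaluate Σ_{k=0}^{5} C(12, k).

1586

1 + 12 + 66 + 220 + 495 + 792 = 1586.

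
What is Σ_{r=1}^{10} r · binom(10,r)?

5120

Differentiating (1+x)^10 and setting x=1: Σ r·C(10,r) = 10·2^9 = 5120.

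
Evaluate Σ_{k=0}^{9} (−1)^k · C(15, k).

-2002

The partial alternating sum Σ_{k=0}^{9} (−1)^k C(15,k) = (−1)^9 C(14,9) = -2002.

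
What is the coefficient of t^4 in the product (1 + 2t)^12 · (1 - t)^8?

Coefficient of t^4 = Σ_{j} C(12,j)·2^j·C(8,4-j)·(-1)^(4-j) for j from 0 to 4.
= 70 + (-1344) + 7392 + (-14080) + 7920 = -42.

-42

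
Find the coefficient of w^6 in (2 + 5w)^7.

The general term is C(7,j)·(2)^j·(5w)^(7-j); the w^6 term has j = 1.
C(7,1) = 7.
Coefficient = C(7,1) · 2^1 · 5^6 = 7 · 2 · 15625 = 218750.

218750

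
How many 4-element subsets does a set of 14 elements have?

1001

C(14,4) = (14·13·12·11) / 4! = 24024 / 24 = 1001.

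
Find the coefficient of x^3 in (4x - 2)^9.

The general term is C(9,j)·(4x)^j·(-2)^(9-j); the x^3 term has j = 3.
C(9,3) = 84.
Coefficient = C(9,3) · 4^3 · (-2)^6 = 84 · 64 · 64 = 344064.

344064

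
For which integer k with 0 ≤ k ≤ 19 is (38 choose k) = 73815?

4

C(38,k) increases on 0 ≤ k ≤ 19. C(38,3) = 8436 and C(38,4) = 73815, so k = 4.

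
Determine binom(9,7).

36

C(9,7) = C(9,2) by symmetry.
C(9,2) = (9·8) / 2! = 72 / 2 = 36.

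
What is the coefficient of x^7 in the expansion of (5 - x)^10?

-15000

The general term is C(10,j)·(5)^j·(-x)^(10-j); the x^7 term has j = 3.
C(10,3) = 120.
Coefficient = C(10,3) · 5^3 · (-1)^7 = 120 · 125 · (-1) = -15000.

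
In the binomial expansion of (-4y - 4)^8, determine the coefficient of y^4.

The general term is C(8,j)·(-4y)^j·(-4)^(8-j); the y^4 term has j = 4.
C(8,4) = 70.
Coefficient = C(8,4) · (-4)^4 · (-4)^4 = 70 · 256 · 256 = 4587520.

4587520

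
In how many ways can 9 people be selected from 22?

497420

This is C(22,9) = 497420.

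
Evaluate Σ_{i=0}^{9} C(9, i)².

48620

By Vandermonde's identity, Σ C(9,i)² = C(18,9) = 48620.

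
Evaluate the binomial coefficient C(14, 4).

C(14,4) = (14·13·12·11) / 4! = 24024 / 24 = 1001.

1001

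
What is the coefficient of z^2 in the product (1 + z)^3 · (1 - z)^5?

-2

Coefficient of z^2 = Σ_{j} C(3,j)·1^j·C(5,2-j)·(-1)^(2-j) for j from 0 to 2.
= 10 + (-15) + 3 = -2.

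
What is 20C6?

C(20,6) = (20·19·18·17·16·15) / 6! = 27907200 / 720 = 38760.

38760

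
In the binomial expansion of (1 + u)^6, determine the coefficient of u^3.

20

The general term is C(6,j)·(1)^j·(u)^(6-j); the u^3 term has j = 3.
C(6,3) = 20.
Coefficient = C(6,3) = 20.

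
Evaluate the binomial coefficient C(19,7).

50388

C(19,7) = (19·18·17·16·15·14·13) / 7! = 253955520 / 5040 = 50388.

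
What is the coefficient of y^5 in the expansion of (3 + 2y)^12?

The general term is C(12,j)·(3)^j·(2y)^(12-j); the y^5 term has j = 7.
C(12,7) = 792.
Coefficient = C(12,7) · 3^7 · 2^5 = 792 · 2187 · 32 = 55427328.

55427328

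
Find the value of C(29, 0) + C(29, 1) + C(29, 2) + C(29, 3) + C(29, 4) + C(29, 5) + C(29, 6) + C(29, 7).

2182396

1 + 29 + 406 + 3654 + 23751 + 118755 + 475020 + 1560780 = 2182396.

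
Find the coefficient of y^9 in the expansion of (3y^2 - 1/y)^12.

General term: C(12,j)·(3y^2)^j·(-1/y)^(12-j), with y-exponent 2j − 1(12−j) = 3j − 12.
Set 3j − 12 = 9: j = 7.
C(12,7) = 792; 3^7 = 2187; (-1)^5 = -1.
Coefficient = 792 · 2187 · (-1) = -1732104.

-1732104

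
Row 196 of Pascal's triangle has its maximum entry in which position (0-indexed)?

C(196,m) is maximized at m = 196/2 = 98.

98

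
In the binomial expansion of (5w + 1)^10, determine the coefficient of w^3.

15000

The general term is C(10,j)·(5w)^j·(1)^(10-j); the w^3 term has j = 3.
C(10,3) = 120.
Coefficient = C(10,3) · 5^3 = 120 · 125 = 15000.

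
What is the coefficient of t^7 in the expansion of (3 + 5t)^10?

253125000

The general term is C(10,j)·(3)^j·(5t)^(10-j); the t^7 term has j = 3.
C(10,3) = 120.
Coefficient = C(10,3) · 3^3 · 5^7 = 120 · 27 · 78125 = 253125000.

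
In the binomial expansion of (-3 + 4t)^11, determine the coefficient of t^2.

-17321040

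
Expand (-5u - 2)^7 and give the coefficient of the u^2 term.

The general term is C(7,j)·(-5u)^j·(-2)^(7-j); the u^2 term has j = 2.
C(7,2) = 21.
Coefficient = C(7,2) · (-5)^2 · (-2)^5 = 21 · 25 · (-32) = -16800.

-16800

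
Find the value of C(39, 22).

C(39,22) = C(39,17) by symmetry.
C(39,17) = (39·38·37·36·35·34·33·32·31·30·29·28·27·26·25·24·23) / 17! = 18147570172421919989760000 / 355687428096000 = 51021117810.

51021117810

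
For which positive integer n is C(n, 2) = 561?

n(n−1)/2 = 561 ⇒ n(n−1) = 1122. Since 34·33 = 1122, n = 34.

34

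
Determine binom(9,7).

36

C(9,7) = C(9,2) by symmetry.
C(9,2) = (9·8) / 2! = 72 / 2 = 36.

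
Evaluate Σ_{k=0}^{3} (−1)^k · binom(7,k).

The partial alternating sum Σ_{k=0}^{3} (−1)^k C(7,k) = (−1)^3 C(6,3) = -20.

-20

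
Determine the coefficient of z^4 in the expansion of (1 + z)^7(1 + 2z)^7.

Coefficient of z^4 = Σ_{j} C(7,j)·1^j·C(7,4-j)·2^(4-j) for j from 0 to 4.
= 560 + 1960 + 1764 + 490 + 35 = 4809.

4809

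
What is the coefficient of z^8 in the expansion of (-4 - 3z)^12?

831409920

The general term is C(12,j)·(-4)^j·(-3z)^(12-j); the z^8 term has j = 4.
C(12,4) = 495.
Coefficient = C(12,4) · (-4)^4 · (-3)^8 = 495 · 256 · 6561 = 831409920.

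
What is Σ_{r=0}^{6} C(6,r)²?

924

By Vandermonde's identity, Σ C(6,r)² = C(12,6) = 924.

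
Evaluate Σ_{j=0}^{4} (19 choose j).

1 + 19 + 171 + 969 + 3876 = 5036.

5036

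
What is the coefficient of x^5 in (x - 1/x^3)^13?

General term: C(13,j)·(x)^j·(-1/x^3)^(13-j), with x-exponent 1j − 3(13−j) = 4j − 39.
Set 4j − 39 = 5: j = 11.
C(13,11) = 78; 1^11 = 1; (-1)^2 = 1.
Coefficient = 78 · 1 · 1 = 78.

78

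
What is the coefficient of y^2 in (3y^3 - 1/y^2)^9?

-10206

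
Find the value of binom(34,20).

1391975640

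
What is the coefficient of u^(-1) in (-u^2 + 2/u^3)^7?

General term: C(7,j)·(-u^2)^j·(2/u^3)^(7-j), with u-exponent 2j − 3(7−j) = 5j − 21.
Set 5j − 21 = -1: j = 4.
C(7,4) = 35; (-1)^4 = 1; 2^3 = 8.
Coefficient = 35 · 1 · 8 = 280.

280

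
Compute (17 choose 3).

C(17,3) = (17·16·15) / 3! = 4080 / 6 = 680.

680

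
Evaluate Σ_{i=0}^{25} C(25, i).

Setting x = 1 in (1+x)^25 gives Σ C(25,i) = 2^25 = 33554432.

33554432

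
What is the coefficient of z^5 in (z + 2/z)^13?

General term: C(13,j)·(z)^j·(2/z)^(13-j), with z-exponent 1j − 1(13−j) = 2j − 13.
Set 2j − 13 = 5: j = 9.
C(13,9) = 715; 1^9 = 1; 2^4 = 16.
Coefficient = 715 · 1 · 16 = 11440.

11440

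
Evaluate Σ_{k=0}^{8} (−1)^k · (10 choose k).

9

The partial alternating sum Σ_{k=0}^{8} (−1)^k C(10,k) = (−1)^8 C(9,8) = 9.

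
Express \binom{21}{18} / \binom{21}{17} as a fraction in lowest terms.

2/9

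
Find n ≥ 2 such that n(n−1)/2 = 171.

19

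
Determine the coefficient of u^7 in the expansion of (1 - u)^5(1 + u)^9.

Coefficient of u^7 = Σ_{j} C(5,j)·(-1)^j·C(9,7-j)·1^(7-j) for j from 0 to 5.
= 36 + (-420) + 1260 + (-1260) + 420 + (-36) = 0.

0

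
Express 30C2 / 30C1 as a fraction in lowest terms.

29/2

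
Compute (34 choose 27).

C(34,27) = C(34,7) by symmetry.
C(34,7) = (34·33·32·31·30·29·28) / 7! = 27113264640 / 5040 = 5379616.

5379616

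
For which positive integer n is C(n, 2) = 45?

10

n(n−1)/2 = 45 ⇒ n(n−1) = 90. Since 10·9 = 90, n = 10.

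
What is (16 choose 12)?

1820

C(16,12) = C(16,4) by symmetry.
C(16,4) = (16·15·14·13) / 4! = 43680 / 24 = 1820.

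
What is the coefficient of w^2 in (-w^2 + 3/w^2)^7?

General term: C(7,j)·(-w^2)^j·(3/w^2)^(7-j), with w-exponent 2j − 2(7−j) = 4j − 14.
Set 4j − 14 = 2: j = 4.
C(7,4) = 35; (-1)^4 = 1; 3^3 = 27.
Coefficient = 35 · 1 · 27 = 945.

945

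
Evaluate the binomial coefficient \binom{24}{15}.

1307504

C(24,15) = C(24,9) by symmetry.
C(24,9) = (24·23·22·21·20·19·18·17·16) / 9! = 474467051520 / 362880 = 1307504.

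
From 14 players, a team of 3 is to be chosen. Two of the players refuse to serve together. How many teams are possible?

352

All 3-subsets: C(14,3) = 364. Those containing both fixed elements: C(12,1) = 12.
364 − 12 = 352.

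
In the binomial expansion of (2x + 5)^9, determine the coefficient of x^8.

The general term is C(9,j)·(2x)^j·(5)^(9-j); the x^8 term has j = 8.
C(9,8) = 9.
Coefficient = C(9,8) · 2^8 · 5^1 = 9 · 256 · 5 = 11520.

11520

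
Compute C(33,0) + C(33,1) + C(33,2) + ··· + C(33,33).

8589934592

The entries of row 33 sum to 2^33 = 8589934592.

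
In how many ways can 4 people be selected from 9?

126

This is C(9,4) = 126.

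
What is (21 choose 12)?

C(21,12) = C(21,9) by symmetry.
C(21,9) = (21·20·19·18·17·16·15·14·13) / 9! = 106661318400 / 362880 = 293930.

293930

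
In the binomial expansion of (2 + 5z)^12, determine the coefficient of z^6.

924000000

The general term is C(12,j)·(2)^j·(5z)^(12-j); the z^6 term has j = 6.
C(12,6) = 924.
Coefficient = C(12,6) · 2^6 · 5^6 = 924 · 64 · 15625 = 924000000.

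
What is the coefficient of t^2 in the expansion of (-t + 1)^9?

The general term is C(9,j)·(-t)^j·(1)^(9-j); the t^2 term has j = 2.
C(9,2) = 36.
Coefficient = C(9,2) = 36.

36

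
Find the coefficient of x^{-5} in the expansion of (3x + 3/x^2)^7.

76545

General term: C(7,j)·(3x)^j·(3/x^2)^(7-j), with x-exponent 1j − 2(7−j) = 3j − 14.
Set 3j − 14 = -5: j = 3.
C(7,3) = 35; 3^3 = 27; 3^4 = 81.
Coefficient = 35 · 27 · 81 = 76545.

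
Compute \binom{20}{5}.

15504

C(20,5) = (20·19·18·17·16) / 5! = 1860480 / 120 = 15504.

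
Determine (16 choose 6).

8008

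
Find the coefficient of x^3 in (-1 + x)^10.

The general term is C(10,j)·(-1)^j·(x)^(10-j); the x^3 term has j = 7.
C(10,7) = 120.
Coefficient = C(10,7) · (-1)^7 = 120 · (-1) = -120.

-120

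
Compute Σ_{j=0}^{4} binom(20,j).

1 + 20 + 190 + 1140 + 4845 = 6196.

6196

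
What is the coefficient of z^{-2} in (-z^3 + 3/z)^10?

General term: C(10,j)·(-z^3)^j·(3/z)^(10-j), with z-exponent 3j − 1(10−j) = 4j − 10.
Set 4j − 10 = -2: j = 2.
C(10,2) = 45; (-1)^2 = 1; 3^8 = 6561.
Coefficient = 45 · 1 · 6561 = 295245.

295245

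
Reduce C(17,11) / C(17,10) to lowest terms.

C(n,k+1)/C(n,k) = (n−k)/(k+1) = (17−10)/(10+1) = 7/11.

7/11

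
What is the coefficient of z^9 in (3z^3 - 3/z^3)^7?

General term: C(7,j)·(3z^3)^j·(-3/z^3)^(7-j), with z-exponent 3j − 3(7−j) = 6j − 21.
Set 6j − 21 = 9: j = 5.
C(7,5) = 21; 3^5 = 243; (-3)^2 = 9.
Coefficient = 21 · 243 · 9 = 45927.

45927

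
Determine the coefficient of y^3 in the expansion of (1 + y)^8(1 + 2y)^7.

1400

Coefficient of y^3 = Σ_{j} C(8,j)·1^j·C(7,3-j)·2^(3-j) for j from 0 to 3.
= 280 + 672 + 392 + 56 = 1400.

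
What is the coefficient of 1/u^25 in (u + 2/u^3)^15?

General term: C(15,j)·(u)^j·(2/u^3)^(15-j), with u-exponent 1j − 3(15−j) = 4j − 45.
Set 4j − 45 = -25: j = 5.
C(15,5) = 3003; 1^5 = 1; 2^10 = 1024.
Coefficient = 3003 · 1 · 1024 = 3075072.

3075072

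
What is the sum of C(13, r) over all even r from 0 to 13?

Half of (1+1)^13 + (1−1)^13 gives the even-index sum: 2^12 = 4096.

4096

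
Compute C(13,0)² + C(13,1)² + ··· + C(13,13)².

Σ C(13,i)² is the coefficient of x^13 in (1+x)^13(1+x)^13 = (1+x)^26, i.e. C(26,13) = 10400600.

10400600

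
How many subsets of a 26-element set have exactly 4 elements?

14950

Choose the 4 positions: C(26,4) = 14950.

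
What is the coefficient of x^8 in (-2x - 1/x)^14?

General term: C(14,j)·(-2x)^j·(-1/x)^(14-j), with x-exponent 1j − 1(14−j) = 2j − 14.
Set 2j − 14 = 8: j = 11.
C(14,11) = 364; (-2)^11 = -2048; (-1)^3 = -1.
Coefficient = 364 · (-2048) · (-1) = 745472.

745472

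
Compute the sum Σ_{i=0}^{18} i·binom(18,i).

2359296

Since i·C(18,i) = 18·C(17,i−1), the sum is 18·2^17 = 18·131072 = 2359296.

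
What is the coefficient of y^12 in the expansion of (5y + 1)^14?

22216796875

The general term is C(14,j)·(5y)^j·(1)^(14-j); the y^12 term has j = 12.
C(14,12) = 91.
Coefficient = C(14,12) · 5^12 = 91 · 244140625 = 22216796875.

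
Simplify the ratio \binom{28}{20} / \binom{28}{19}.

9/20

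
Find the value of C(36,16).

C(36,16) = (36·35·34·33·32·31·30·29·28·27·26·25·24·23·22·21) / 16! = 152901072685905223680000 / 20922789888000 = 7307872110.

7307872110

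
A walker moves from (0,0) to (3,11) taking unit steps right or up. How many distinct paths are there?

364

Each path is a sequence of 14 steps with 3 rights: C(14,3) = 364.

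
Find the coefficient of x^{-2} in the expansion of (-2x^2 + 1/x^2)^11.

-14784

General term: C(11,j)·(-2x^2)^j·(1/x^2)^(11-j), with x-exponent 2j − 2(11−j) = 4j − 22.
Set 4j − 22 = -2: j = 5.
C(11,5) = 462; (-2)^5 = -32; 1^6 = 1.
Coefficient = 462 · (-32) · 1 = -14784.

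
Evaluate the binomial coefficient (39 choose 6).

3262623

C(39,6) = (39·38·37·36·35·34) / 6! = 2349088560 / 720 = 3262623.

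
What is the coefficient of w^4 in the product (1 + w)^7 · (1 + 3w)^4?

Coefficient of w^4 = Σ_{j} C(7,j)·1^j·C(4,4-j)·3^(4-j) for j from 0 to 4.
= 81 + 756 + 1134 + 420 + 35 = 2426.

2426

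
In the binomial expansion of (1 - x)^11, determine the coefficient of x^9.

-55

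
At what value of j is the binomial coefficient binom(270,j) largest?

C(270,j) is maximized at j = 270/2 = 135.

135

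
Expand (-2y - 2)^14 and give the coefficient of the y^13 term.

The general term is C(14,j)·(-2y)^j·(-2)^(14-j); the y^13 term has j = 13.
C(14,13) = 14.
Coefficient = C(14,13) · (-2)^13 · (-2)^1 = 14 · (-8192) · (-2) = 229376.

229376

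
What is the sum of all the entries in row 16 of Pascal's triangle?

Setting x = 1 in (1+x)^16 gives Σ C(16,r) = 2^16 = 65536.

65536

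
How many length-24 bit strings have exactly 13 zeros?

2496144

Choose the 13 positions: C(24,13) = 2496144.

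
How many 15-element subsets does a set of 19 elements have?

3876

C(19,15) = C(19,4) by symmetry.
C(19,4) = (19·18·17·16) / 4! = 93024 / 24 = 3876.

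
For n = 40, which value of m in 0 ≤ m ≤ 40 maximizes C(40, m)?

C(40,m) is maximized at m = 40/2 = 20.

20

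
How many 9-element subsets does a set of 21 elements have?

293930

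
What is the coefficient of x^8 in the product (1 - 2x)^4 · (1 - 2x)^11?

1647360

Coefficient of x^8 = Σ_{j} C(4,j)·(-2)^j·C(11,8-j)·(-2)^(8-j) for j from 0 to 4.
= 42240 + 337920 + 709632 + 473088 + 84480 = 1647360.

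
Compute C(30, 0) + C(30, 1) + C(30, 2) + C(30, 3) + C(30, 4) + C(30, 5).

174437

1 + 30 + 435 + 4060 + 27405 + 142506 = 174437.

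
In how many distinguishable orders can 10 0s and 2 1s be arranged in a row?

Choose positions for the 0s: C(12,10) = 66.

66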